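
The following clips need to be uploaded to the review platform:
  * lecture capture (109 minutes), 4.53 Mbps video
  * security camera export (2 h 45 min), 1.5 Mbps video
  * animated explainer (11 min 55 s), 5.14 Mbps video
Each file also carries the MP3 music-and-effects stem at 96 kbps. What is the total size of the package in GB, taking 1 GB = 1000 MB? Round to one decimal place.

Audio: 96 kbps = 0.096 Mbps.
lecture capture: 4.626 Mbps × 6540 s = 30254.0 Mb
security camera export: 1.596 Mbps × 9900 s = 15800.4 Mb
animated explainer: 5.236 Mbps × 715 s = 3743.7 Mb
Total: 49798.2 Mb = 6224.8 MB.
= 6.225 GB.

6.2 GB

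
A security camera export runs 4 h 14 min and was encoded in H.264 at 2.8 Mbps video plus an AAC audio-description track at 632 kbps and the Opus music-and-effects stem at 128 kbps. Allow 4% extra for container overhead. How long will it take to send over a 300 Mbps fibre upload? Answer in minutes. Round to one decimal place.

4 h 14 min = 254 min = 15240 s
Audio total: 632 + 128 = 760 kbps = 0.760 Mbps.
Total bitrate: 3.560 Mbps.
File: 3.560 Mbps × 15240 s = 54254.4 Mb.
With 4% container overhead: ×1.04. → 56424.6 Mb.
At 300 Mbps: 56424.6 / 300 = 188.1 s ≈ 3.13 minutes.

3.1 minutes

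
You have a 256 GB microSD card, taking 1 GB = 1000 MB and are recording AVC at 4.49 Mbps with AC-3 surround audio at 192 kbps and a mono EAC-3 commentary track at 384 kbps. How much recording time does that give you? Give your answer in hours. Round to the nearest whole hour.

112 hours

Audio total: 192 + 384 = 576 kbps = 0.576 Mbps.
Total bitrate: 4.49 + 0.576 = 5.066 Mbps.
Capacity: 256 GB = 2,048,000 Mb.
Recording time: 2,048,000 / 5.066 = 404,264 s ≈ 112 hours.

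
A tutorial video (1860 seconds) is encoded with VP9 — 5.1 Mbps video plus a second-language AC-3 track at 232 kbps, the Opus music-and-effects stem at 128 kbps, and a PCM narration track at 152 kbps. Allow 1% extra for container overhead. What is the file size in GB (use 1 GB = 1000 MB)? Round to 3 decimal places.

Audio total: 232 + 128 + 152 = 512 kbps = 0.512 Mbps.
Total bitrate: 5.1 + 0.512 = 5.612 Mbps.
Stream data: 5.612 Mbps × 1860 s = 10438.3 Mb.
With 1% container overhead: ×1.01.
10,543 Mb ÷ 8 = 1,318 MB → 1.318 GB.

1.318 GB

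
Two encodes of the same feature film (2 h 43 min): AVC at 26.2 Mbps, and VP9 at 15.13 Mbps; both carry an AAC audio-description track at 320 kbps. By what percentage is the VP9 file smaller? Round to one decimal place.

2 h 43 min = 163 min = 9780 s
Audio: 320 kbps = 0.320 Mbps.
AVC: 26.520 Mbps × 9780 s = 259365.6 Mb = 30.194 GiB.
VP9: 15.450 Mbps × 9780 s = 151101.0 Mb = 17.590 GiB.
Reduction: (1 − 17.590/30.194) × 100 = 41.74%.

41.7%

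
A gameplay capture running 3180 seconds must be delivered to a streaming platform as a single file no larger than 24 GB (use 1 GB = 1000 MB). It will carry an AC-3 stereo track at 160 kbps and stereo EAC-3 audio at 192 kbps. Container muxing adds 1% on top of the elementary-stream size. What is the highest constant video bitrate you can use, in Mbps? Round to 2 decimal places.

Budget: 24 GB = 192000.0 Mb.
Stream payload after overhead: 192000.0 / 1.01 = 190099.0 Mb.
Total bitrate budget: 190099.0 Mb / 3180 s = 59.780 Mbps.
Audio total: 160 + 192 = 352 kbps = 0.352 Mbps.
Video: 59.780 − 0.352 = 59.428 Mbps.

59.43 Mbps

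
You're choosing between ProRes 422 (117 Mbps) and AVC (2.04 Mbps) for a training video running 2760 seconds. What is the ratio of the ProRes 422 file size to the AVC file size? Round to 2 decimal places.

57.35

ProRes 422: 117.000 Mbps × 2760 s = 322920.0 Mb = 37.593 GiB.
AVC: 2.040 Mbps × 2760 s = 5630.4 Mb = 0.655 GiB.
Ratio: 37.593 / 0.655 = 57.353.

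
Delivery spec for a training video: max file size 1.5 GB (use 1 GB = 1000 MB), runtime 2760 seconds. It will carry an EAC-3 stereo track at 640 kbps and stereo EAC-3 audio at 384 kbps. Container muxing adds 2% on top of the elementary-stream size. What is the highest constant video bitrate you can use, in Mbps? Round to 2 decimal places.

Budget: 1.5 GB = 12000.0 Mb.
Stream payload after overhead: 12000.0 / 1.02 = 11764.7 Mb.
Total bitrate budget: 11764.7 Mb / 2760 s = 4.263 Mbps.
Audio total: 640 + 384 = 1024 kbps = 1.024 Mbps.
Video: 4.263 − 1.024 = 3.239 Mbps.

3.24 Mbps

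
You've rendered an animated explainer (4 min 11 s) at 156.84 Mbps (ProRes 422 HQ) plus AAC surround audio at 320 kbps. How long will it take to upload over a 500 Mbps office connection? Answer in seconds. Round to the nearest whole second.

79 seconds

4 min 11 s = 251 s
Audio: 320 kbps = 0.320 Mbps.
Total bitrate: 157.160 Mbps.
File: 157.160 Mbps × 251 s = 39447.2 Mb.
At 500 Mbps: 39447.2 / 500 = 78.9 s ≈ 78.9 seconds.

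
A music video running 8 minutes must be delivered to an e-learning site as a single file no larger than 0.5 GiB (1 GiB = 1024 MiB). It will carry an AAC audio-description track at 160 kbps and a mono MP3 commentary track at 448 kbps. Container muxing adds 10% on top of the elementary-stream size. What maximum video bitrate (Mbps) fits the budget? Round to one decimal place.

7.5 Mbps

Budget: 0.5 GiB = 4295.0 Mb.
Stream payload after overhead: 4295.0 / 1.10 = 3904.5 Mb.
8 min = 480 s
Total bitrate budget: 3904.5 Mb / 480 s = 8.134 Mbps.
Audio total: 160 + 448 = 608 kbps = 0.608 Mbps.
Video: 8.134 − 0.608 = 7.526 Mbps.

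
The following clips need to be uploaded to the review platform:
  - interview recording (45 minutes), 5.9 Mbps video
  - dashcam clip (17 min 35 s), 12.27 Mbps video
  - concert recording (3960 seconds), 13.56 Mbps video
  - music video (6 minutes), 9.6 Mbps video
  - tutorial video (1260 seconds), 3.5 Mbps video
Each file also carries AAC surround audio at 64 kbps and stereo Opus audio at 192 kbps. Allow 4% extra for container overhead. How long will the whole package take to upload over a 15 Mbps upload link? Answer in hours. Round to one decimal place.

1.8 hours

Audio total: 64 + 192 = 256 kbps = 0.256 Mbps.
interview recording: 6.156 Mbps × 2700 s × 1.04 = 17286.0 Mb
dashcam clip: 12.526 Mbps × 1055 s × 1.04 = 13743.5 Mb
concert recording: 13.816 Mbps × 3960 s × 1.04 = 56899.8 Mb
music video: 9.856 Mbps × 360 s × 1.04 = 3690.1 Mb
tutorial video: 3.756 Mbps × 1260 s × 1.04 = 4921.9 Mb
Total: 96541.3 Mb = 12067.7 MB.
At 15 Mbps: 96541.3 / 15 = 6436 s ≈ 1.79 hours.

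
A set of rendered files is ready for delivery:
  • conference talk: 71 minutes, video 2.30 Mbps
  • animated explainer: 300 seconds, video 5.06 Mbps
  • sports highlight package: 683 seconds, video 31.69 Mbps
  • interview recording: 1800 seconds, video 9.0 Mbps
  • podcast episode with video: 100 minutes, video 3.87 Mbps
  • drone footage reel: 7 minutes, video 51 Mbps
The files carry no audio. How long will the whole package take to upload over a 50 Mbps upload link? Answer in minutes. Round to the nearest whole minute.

conference talk: 2.300 Mbps × 4260 s = 9798.0 Mb
animated explainer: 5.060 Mbps × 300 s = 1518.0 Mb
sports highlight package: 31.690 Mbps × 683 s = 21644.3 Mb
interview recording: 9.000 Mbps × 1800 s = 16200.0 Mb
podcast episode with video: 3.870 Mbps × 6000 s = 23220.0 Mb
drone footage reel: 51.000 Mbps × 420 s = 21420.0 Mb
Total: 93800.3 Mb = 11725.0 MB.
At 50 Mbps: 93800.3 / 50 = 1876 s ≈ 31.3 minutes.

31 minutes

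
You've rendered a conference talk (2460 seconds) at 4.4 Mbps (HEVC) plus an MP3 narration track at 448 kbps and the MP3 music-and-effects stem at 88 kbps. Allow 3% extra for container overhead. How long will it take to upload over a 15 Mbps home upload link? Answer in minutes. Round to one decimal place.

Audio total: 448 + 88 = 536 kbps = 0.536 Mbps.
Total bitrate: 4.936 Mbps.
File: 4.936 Mbps × 2460 s = 12142.6 Mb.
With 3% container overhead: ×1.03. → 12506.8 Mb.
At 15 Mbps: 12506.8 / 15 = 833.8 s ≈ 13.9 minutes.

13.9 minutes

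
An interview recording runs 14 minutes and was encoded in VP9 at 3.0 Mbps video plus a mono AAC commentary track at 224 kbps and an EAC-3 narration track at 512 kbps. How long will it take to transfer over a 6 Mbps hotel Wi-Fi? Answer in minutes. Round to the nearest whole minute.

9 minutes

14 min = 840 s
Audio total: 224 + 512 = 736 kbps = 0.736 Mbps.
Total bitrate: 3.736 Mbps.
File: 3.736 Mbps × 840 s = 3138.2 Mb.
At 6 Mbps: 3138.2 / 6 = 523.0 s ≈ 8.72 minutes.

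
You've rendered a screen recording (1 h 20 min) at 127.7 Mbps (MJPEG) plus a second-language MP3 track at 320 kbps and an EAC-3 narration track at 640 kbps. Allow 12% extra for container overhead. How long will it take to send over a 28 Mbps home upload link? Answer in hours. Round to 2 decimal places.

1 h 20 min = 80 min = 4800 s
Audio total: 320 + 640 = 960 kbps = 0.960 Mbps.
Total bitrate: 128.660 Mbps.
File: 128.660 Mbps × 4800 s = 617568.0 Mb.
With 12% container overhead: ×1.12. → 691676.2 Mb.
At 28 Mbps: 691676.2 / 28 = 24702.7 s ≈ 6.86 hours.

6.86 hours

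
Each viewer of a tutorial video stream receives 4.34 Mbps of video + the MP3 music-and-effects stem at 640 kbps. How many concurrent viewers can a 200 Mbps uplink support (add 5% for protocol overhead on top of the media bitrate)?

Audio: 640 kbps = 0.640 Mbps.
Per-viewer media rate: 4.980 Mbps.
On the wire with 5% overhead: 5.229 Mbps.
200 Mbps = 200.0 Mbps; 200.0 / 5.229 = 38.25 → 38 viewers.

38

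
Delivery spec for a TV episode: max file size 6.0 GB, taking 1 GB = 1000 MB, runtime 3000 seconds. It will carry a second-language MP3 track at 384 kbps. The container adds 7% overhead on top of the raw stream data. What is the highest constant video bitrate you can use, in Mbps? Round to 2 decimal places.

Budget: 6.0 GB = 48000.0 Mb.
Stream payload after overhead: 48000.0 / 1.07 = 44859.8 Mb.
Total bitrate budget: 44859.8 Mb / 3000 s = 14.953 Mbps.
Audio: 384 kbps = 0.384 Mbps.
Video: 14.953 − 0.384 = 14.569 Mbps.

14.57 Mbps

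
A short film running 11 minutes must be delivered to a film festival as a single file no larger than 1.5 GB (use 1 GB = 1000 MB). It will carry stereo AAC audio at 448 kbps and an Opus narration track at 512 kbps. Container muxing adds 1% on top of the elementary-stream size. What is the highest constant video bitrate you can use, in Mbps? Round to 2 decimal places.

Budget: 1.5 GB = 12000.0 Mb.
Stream payload after overhead: 12000.0 / 1.01 = 11881.2 Mb.
11 min = 660 s
Total bitrate budget: 11881.2 Mb / 660 s = 18.002 Mbps.
Audio total: 448 + 512 = 960 kbps = 0.960 Mbps.
Video: 18.002 − 0.960 = 17.042 Mbps.

17.04 Mbps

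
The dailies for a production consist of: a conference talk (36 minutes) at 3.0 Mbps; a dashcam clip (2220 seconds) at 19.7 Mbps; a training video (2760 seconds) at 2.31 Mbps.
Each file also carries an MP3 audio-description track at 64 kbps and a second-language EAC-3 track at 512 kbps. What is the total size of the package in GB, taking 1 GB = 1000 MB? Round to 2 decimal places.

7.59 GB

Audio total: 64 + 512 = 576 kbps = 0.576 Mbps.
conference talk: 3.576 Mbps × 2160 s = 7724.2 Mb
dashcam clip: 20.276 Mbps × 2220 s = 45012.7 Mb
training video: 2.886 Mbps × 2760 s = 7965.4 Mb
Total: 60702.2 Mb = 7587.8 MB.
= 7.588 GB.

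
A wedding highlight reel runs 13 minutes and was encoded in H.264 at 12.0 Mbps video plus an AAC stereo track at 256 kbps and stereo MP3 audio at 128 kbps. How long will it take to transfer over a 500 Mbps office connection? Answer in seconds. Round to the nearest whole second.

19 seconds

13 min = 780 s
Audio total: 256 + 128 = 384 kbps = 0.384 Mbps.
Total bitrate: 12.384 Mbps.
File: 12.384 Mbps × 780 s = 9659.5 Mb.
At 500 Mbps: 9659.5 / 500 = 19.3 s ≈ 19.3 seconds.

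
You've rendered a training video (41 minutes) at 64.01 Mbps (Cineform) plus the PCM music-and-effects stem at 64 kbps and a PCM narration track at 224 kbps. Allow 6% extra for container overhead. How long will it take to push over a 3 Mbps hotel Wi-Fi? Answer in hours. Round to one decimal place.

41 min = 2460 s
Audio total: 64 + 224 = 288 kbps = 0.288 Mbps.
Total bitrate: 64.298 Mbps.
File: 64.298 Mbps × 2460 s = 158173.1 Mb.
With 6% container overhead: ×1.06. → 167663.5 Mb.
At 3 Mbps: 167663.5 / 3 = 55887.8 s ≈ 15.5 hours.

15.5 hours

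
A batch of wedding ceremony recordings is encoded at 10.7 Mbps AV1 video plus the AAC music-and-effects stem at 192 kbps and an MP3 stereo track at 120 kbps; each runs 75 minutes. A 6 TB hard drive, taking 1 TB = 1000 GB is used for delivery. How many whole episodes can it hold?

75 min = 4500 s
Audio total: 192 + 120 = 312 kbps = 0.312 Mbps.
Total bitrate: 11.012 Mbps.
Per item: 11.012 Mbps × 4500 s = 49,554 Mb = 6,194 MB.
Capacity: 6 TB = 48,000,000 Mb; 968.64 items → 968 complete.

968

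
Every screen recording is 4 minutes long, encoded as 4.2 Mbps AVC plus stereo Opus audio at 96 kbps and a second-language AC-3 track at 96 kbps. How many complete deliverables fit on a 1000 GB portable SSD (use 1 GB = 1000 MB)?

4 min = 240 s
Audio total: 96 + 96 = 192 kbps = 0.192 Mbps.
Total bitrate: 4.392 Mbps.
Per item: 4.392 Mbps × 240 s = 1,054 Mb = 131.8 MB.
Capacity: 1000 GB = 8,000,000 Mb; 7589.56 items → 7589 complete.

7589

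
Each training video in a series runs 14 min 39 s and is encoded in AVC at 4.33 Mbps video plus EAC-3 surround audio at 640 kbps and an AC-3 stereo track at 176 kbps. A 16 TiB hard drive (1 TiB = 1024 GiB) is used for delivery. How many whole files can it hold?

31113

14 min 39 s = 879 s
Audio total: 640 + 176 = 816 kbps = 0.816 Mbps.
Total bitrate: 5.146 Mbps.
Per item: 5.146 Mbps × 879 s = 4,523 Mb = 565.4 MB.
Capacity: 16 TiB = 140,737,488 Mb; 31113.66 items → 31113 complete.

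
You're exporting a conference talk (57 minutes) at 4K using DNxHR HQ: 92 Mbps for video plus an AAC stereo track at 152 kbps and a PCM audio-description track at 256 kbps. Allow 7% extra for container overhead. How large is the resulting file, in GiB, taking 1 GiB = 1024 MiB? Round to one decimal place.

57 min = 3420 s
Audio total: 152 + 256 = 408 kbps = 0.408 Mbps.
Total bitrate: 92 + 0.408 = 92.408 Mbps.
Stream data: 92.408 Mbps × 3420 s = 316035.4 Mb.
With 7% container overhead: ×1.07.
338,158 Mb = 42,269,729,400 bytes ÷ 1,073,741,824 = 39.37 GiB.

39.4 GiB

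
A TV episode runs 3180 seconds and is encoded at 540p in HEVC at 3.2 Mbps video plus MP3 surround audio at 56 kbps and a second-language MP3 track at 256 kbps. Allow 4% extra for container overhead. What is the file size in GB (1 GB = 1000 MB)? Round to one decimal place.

Audio total: 56 + 256 = 312 kbps = 0.312 Mbps.
Total bitrate: 3.2 + 0.312 = 3.512 Mbps.
Stream data: 3.512 Mbps × 3180 s = 11168.2 Mb.
With 4% container overhead: ×1.04.
11,615 Mb ÷ 8 = 1,452 MB → 1.452 GB.

1.5 GB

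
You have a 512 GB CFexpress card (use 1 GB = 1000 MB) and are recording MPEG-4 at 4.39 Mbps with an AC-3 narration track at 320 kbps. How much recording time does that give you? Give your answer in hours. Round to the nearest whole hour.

242 hours

Audio: 320 kbps = 0.320 Mbps.
Total bitrate: 4.39 + 0.320 = 4.710 Mbps.
Capacity: 512 GB = 4,096,000 Mb.
Recording time: 4,096,000 / 4.710 = 869,639 s ≈ 242 hours.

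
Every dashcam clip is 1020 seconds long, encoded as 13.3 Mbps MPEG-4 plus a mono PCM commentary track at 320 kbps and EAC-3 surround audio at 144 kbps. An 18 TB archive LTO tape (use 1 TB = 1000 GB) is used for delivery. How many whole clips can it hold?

10256

Audio total: 320 + 144 = 464 kbps = 0.464 Mbps.
Total bitrate: 13.764 Mbps.
Per item: 13.764 Mbps × 1020 s = 14,039 Mb = 1,755 MB.
Capacity: 18 TB = 144,000,000 Mb; 10256.94 items → 10256 complete.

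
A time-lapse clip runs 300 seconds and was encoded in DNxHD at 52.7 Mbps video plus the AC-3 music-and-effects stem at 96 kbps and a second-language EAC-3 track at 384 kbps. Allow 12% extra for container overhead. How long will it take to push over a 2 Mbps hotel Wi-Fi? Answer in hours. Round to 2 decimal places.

Audio total: 96 + 384 = 480 kbps = 0.480 Mbps.
Total bitrate: 53.180 Mbps.
File: 53.180 Mbps × 300 s = 15954.0 Mb.
With 12% container overhead: ×1.12. → 17868.5 Mb.
At 2 Mbps: 17868.5 / 2 = 8934.2 s ≈ 2.48 hours.

2.48 hours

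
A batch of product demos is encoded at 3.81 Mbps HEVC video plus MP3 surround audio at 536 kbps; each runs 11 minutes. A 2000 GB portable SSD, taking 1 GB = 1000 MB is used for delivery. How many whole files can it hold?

11 min = 660 s
Audio: 536 kbps = 0.536 Mbps.
Total bitrate: 4.346 Mbps.
Per item: 4.346 Mbps × 660 s = 2,868 Mb = 358.5 MB.
Capacity: 2000 GB = 16,000,000 Mb; 5578.10 items → 5578 complete.

5578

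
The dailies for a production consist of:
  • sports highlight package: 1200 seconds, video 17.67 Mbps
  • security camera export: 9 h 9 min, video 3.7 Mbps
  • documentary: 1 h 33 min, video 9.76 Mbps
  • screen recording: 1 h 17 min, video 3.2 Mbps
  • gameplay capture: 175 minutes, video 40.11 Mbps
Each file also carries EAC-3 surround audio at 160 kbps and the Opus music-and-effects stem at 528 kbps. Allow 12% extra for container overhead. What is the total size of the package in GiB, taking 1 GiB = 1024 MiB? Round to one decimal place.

Audio total: 160 + 528 = 688 kbps = 0.688 Mbps.
sports highlight package: 18.358 Mbps × 1200 s × 1.12 = 24673.2 Mb
security camera export: 4.388 Mbps × 32940 s × 1.12 = 161885.6 Mb
documentary: 10.448 Mbps × 5580 s × 1.12 = 65295.8 Mb
screen recording: 3.888 Mbps × 4620 s × 1.12 = 20118.1 Mb
gameplay capture: 40.798 Mbps × 10500 s × 1.12 = 479784.5 Mb
Total: 751757.1 Mb = 93969.6 MB.
= 87.52 GiB.

87.5 GiB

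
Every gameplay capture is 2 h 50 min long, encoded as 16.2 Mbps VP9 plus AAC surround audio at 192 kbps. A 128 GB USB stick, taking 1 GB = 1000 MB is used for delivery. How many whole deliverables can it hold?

6

2 h 50 min = 170 min = 10200 s
Audio: 192 kbps = 0.192 Mbps.
Total bitrate: 16.392 Mbps.
Per item: 16.392 Mbps × 10200 s = 167,198 Mb = 20,900 MB.
Capacity: 128 GB = 1,024,000 Mb; 6.12 items → 6 complete.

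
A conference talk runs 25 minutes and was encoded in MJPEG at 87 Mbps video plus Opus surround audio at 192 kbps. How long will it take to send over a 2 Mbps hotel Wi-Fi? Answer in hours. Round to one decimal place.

25 min = 1500 s
Audio: 192 kbps = 0.192 Mbps.
Total bitrate: 87.192 Mbps.
File: 87.192 Mbps × 1500 s = 130788.0 Mb.
At 2 Mbps: 130788.0 / 2 = 65394.0 s ≈ 18.2 hours.

18.2 hours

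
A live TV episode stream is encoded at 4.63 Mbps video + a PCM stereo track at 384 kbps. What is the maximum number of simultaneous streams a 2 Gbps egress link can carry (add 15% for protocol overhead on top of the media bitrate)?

Audio: 384 kbps = 0.384 Mbps.
Per-viewer media rate: 5.014 Mbps.
On the wire with 15% overhead: 5.766 Mbps.
2 Gbps = 2,000 Mbps; 2,000 / 5.766 = 346.85 → 346 viewers.

346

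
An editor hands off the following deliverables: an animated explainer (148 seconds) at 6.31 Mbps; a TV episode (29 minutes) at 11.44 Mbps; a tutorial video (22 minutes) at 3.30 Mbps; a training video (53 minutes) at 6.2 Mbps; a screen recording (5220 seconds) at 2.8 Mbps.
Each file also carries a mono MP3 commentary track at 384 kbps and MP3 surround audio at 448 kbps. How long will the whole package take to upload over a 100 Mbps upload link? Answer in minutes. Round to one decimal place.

Audio total: 384 + 448 = 832 kbps = 0.832 Mbps.
animated explainer: 7.142 Mbps × 148 s = 1057.0 Mb
TV episode: 12.272 Mbps × 1740 s = 21353.3 Mb
tutorial video: 4.132 Mbps × 1320 s = 5454.2 Mb
training video: 7.032 Mbps × 3180 s = 22361.8 Mb
screen recording: 3.632 Mbps × 5220 s = 18959.0 Mb
Total: 69185.3 Mb = 8648.2 MB.
At 100 Mbps: 69185.3 / 100 = 692 s ≈ 11.5 minutes.

11.5 minutes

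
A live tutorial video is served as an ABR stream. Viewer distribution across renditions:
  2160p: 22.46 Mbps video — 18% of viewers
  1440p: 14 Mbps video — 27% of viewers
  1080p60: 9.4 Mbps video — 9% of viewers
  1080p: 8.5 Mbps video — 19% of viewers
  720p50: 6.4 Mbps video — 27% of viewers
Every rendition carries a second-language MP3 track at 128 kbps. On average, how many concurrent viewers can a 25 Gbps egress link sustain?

2059

Audio: 128 kbps = 0.128 Mbps.
Average per-viewer bitrate: 0.18×22.588 + 0.27×14.128 + 0.09×9.528 + 0.19×8.628 + 0.27×6.528 = 12.140 Mbps.
25 Gbps = 25,000 Mbps; 25,000 / 12.140 = 2059.34 → 2059.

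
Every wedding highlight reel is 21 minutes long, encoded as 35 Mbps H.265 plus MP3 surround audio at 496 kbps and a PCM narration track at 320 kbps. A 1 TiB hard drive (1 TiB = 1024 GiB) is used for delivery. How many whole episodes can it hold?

21 min = 1260 s
Audio total: 496 + 320 = 816 kbps = 0.816 Mbps.
Total bitrate: 35.816 Mbps.
Per item: 35.816 Mbps × 1260 s = 45,128 Mb = 5,641 MB.
Capacity: 1 TiB = 8,796,093 Mb; 194.91 items → 194 complete.

194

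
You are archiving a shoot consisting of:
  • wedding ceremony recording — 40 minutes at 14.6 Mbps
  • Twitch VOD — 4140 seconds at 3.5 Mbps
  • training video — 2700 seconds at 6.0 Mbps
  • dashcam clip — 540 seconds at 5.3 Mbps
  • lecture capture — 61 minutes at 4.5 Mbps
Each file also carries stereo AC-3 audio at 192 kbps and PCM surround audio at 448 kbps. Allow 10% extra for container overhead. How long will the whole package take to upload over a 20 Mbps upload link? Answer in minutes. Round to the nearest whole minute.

Audio total: 192 + 448 = 640 kbps = 0.640 Mbps.
wedding ceremony recording: 15.240 Mbps × 2400 s × 1.10 = 40233.6 Mb
Twitch VOD: 4.140 Mbps × 4140 s × 1.10 = 18853.6 Mb
training video: 6.640 Mbps × 2700 s × 1.10 = 19720.8 Mb
dashcam clip: 5.940 Mbps × 540 s × 1.10 = 3528.4 Mb
lecture capture: 5.140 Mbps × 3660 s × 1.10 = 20693.6 Mb
Total: 103030.0 Mb = 12878.7 MB.
At 20 Mbps: 103030.0 / 20 = 5151 s ≈ 85.9 minutes.

86 minutes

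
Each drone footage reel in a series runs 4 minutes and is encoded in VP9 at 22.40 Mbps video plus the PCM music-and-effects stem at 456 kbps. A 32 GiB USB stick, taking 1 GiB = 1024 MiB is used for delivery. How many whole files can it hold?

4 min = 240 s
Audio: 456 kbps = 0.456 Mbps.
Total bitrate: 22.856 Mbps.
Per item: 22.856 Mbps × 240 s = 5,485 Mb = 685.7 MB.
Capacity: 32 GiB = 274,878 Mb; 50.11 items → 50 complete.

50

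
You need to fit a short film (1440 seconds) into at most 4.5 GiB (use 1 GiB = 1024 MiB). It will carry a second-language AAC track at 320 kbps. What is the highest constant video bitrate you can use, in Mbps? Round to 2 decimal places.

Budget: 4.5 GiB = 38654.7 Mb.
Total bitrate budget: 38654.7 Mb / 1440 s = 26.844 Mbps.
Audio: 320 kbps = 0.320 Mbps.
Video: 26.844 − 0.320 = 26.524 Mbps.

26.52 Mbps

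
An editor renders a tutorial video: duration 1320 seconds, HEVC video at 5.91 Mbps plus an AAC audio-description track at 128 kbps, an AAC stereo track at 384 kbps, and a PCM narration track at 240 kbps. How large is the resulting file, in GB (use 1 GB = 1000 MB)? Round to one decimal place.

1.1 GB

Audio total: 128 + 384 + 240 = 752 kbps = 0.752 Mbps.
Total bitrate: 5.91 + 0.752 = 6.662 Mbps.
Stream data: 6.662 Mbps × 1320 s = 8793.8 Mb.
8,794 Mb ÷ 8 = 1,099 MB → 1.099 GB.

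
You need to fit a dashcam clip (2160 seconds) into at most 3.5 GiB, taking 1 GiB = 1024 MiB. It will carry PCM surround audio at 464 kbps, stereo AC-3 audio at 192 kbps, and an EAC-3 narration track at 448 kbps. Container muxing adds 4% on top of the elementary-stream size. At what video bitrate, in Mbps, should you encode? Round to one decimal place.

12.3 Mbps

Budget: 3.5 GiB = 30064.8 Mb.
Stream payload after overhead: 30064.8 / 1.04 = 28908.4 Mb.
Total bitrate budget: 28908.4 Mb / 2160 s = 13.384 Mbps.
Audio total: 464 + 192 + 448 = 1104 kbps = 1.104 Mbps.
Video: 13.384 − 1.104 = 12.280 Mbps.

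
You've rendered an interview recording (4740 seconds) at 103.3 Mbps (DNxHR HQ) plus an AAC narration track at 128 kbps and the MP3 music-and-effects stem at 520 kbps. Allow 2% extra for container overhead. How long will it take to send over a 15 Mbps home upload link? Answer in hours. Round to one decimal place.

Audio total: 128 + 520 = 648 kbps = 0.648 Mbps.
Total bitrate: 103.948 Mbps.
File: 103.948 Mbps × 4740 s = 492713.5 Mb.
With 2% container overhead: ×1.02. → 502567.8 Mb.
At 15 Mbps: 502567.8 / 15 = 33504.5 s ≈ 9.31 hours.

9.3 hours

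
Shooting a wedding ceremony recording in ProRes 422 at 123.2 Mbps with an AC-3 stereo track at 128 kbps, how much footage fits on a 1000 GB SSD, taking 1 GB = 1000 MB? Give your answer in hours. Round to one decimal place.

Audio: 128 kbps = 0.128 Mbps.
Total bitrate: 123.2 + 0.128 = 123.328 Mbps.
Capacity: 1000 GB = 8,000,000 Mb.
Recording time: 8,000,000 / 123.328 = 64,868 s ≈ 18.0 hours.

18.0 hours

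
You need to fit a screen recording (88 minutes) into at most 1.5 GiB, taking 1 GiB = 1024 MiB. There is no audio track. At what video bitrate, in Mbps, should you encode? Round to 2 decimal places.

Budget: 1.5 GiB = 12884.9 Mb.
88 min = 5280 s
Total bitrate budget: 12884.9 Mb / 5280 s = 2.440 Mbps.

2.44 Mbps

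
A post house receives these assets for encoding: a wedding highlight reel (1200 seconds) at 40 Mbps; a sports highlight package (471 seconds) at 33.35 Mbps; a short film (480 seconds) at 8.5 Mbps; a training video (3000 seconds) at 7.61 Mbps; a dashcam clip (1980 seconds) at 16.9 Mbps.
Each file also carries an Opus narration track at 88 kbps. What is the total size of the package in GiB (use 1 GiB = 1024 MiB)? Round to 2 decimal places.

14.52 GiB

Audio: 88 kbps = 0.088 Mbps.
wedding highlight reel: 40.088 Mbps × 1200 s = 48105.6 Mb
sports highlight package: 33.438 Mbps × 471 s = 15749.3 Mb
short film: 8.588 Mbps × 480 s = 4122.2 Mb
training video: 7.698 Mbps × 3000 s = 23094.0 Mb
dashcam clip: 16.988 Mbps × 1980 s = 33636.2 Mb
Total: 124707.4 Mb = 15588.4 MB.
= 14.52 GiB.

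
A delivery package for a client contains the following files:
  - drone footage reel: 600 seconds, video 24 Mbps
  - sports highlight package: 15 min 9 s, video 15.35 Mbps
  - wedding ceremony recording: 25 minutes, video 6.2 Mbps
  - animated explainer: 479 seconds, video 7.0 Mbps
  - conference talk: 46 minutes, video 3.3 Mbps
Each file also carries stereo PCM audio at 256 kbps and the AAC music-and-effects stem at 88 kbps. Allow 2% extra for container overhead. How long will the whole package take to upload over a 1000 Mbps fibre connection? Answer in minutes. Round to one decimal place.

0.9 minutes

Audio total: 256 + 88 = 344 kbps = 0.344 Mbps.
drone footage reel: 24.344 Mbps × 600 s × 1.02 = 14898.5 Mb
sports highlight package: 15.694 Mbps × 909 s × 1.02 = 14551.2 Mb
wedding ceremony recording: 6.544 Mbps × 1500 s × 1.02 = 10012.3 Mb
animated explainer: 7.344 Mbps × 479 s × 1.02 = 3588.1 Mb
conference talk: 3.644 Mbps × 2760 s × 1.02 = 10258.6 Mb
Total: 53308.7 Mb = 6663.6 MB.
At 1000 Mbps: 53308.7 / 1000 = 53 s ≈ 0.888 minutes.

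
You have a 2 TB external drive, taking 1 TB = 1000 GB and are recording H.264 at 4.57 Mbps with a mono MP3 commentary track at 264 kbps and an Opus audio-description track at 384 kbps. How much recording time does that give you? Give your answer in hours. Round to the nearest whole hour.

852 hours

Audio total: 264 + 384 = 648 kbps = 0.648 Mbps.
Total bitrate: 4.57 + 0.648 = 5.218 Mbps.
Capacity: 2 TB = 16,000,000 Mb.
Recording time: 16,000,000 / 5.218 = 3,066,309 s ≈ 852 hours.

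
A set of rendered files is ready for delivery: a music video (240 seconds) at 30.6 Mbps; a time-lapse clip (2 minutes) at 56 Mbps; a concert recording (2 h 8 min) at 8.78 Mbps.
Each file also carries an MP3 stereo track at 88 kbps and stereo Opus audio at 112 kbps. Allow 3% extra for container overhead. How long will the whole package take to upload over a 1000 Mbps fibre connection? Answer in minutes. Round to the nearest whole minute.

1 minutes

Audio total: 88 + 112 = 200 kbps = 0.200 Mbps.
music video: 30.800 Mbps × 240 s × 1.03 = 7613.8 Mb
time-lapse clip: 56.200 Mbps × 120 s × 1.03 = 6946.3 Mb
concert recording: 8.980 Mbps × 7680 s × 1.03 = 71035.4 Mb
Total: 85595.5 Mb = 10699.4 MB.
At 1000 Mbps: 85595.5 / 1000 = 86 s ≈ 1.43 minutes.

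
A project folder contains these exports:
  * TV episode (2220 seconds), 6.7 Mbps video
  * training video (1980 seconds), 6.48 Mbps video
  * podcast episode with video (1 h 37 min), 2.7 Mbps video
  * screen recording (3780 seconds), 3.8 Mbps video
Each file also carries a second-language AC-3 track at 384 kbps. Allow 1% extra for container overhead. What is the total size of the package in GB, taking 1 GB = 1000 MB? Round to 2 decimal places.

7.96 GB

Audio: 384 kbps = 0.384 Mbps.
TV episode: 7.084 Mbps × 2220 s × 1.01 = 15883.7 Mb
training video: 6.864 Mbps × 1980 s × 1.01 = 13726.6 Mb
podcast episode with video: 3.084 Mbps × 5820 s × 1.01 = 18128.4 Mb
screen recording: 4.184 Mbps × 3780 s × 1.01 = 15973.7 Mb
Total: 63712.4 Mb = 7964.1 MB.
= 7.964 GB.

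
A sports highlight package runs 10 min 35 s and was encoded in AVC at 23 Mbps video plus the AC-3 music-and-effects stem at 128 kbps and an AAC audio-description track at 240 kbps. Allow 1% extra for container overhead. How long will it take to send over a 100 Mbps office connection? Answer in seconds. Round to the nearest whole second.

150 seconds

10 min 35 s = 635 s
Audio total: 128 + 240 = 368 kbps = 0.368 Mbps.
Total bitrate: 23.368 Mbps.
File: 23.368 Mbps × 635 s = 14838.7 Mb.
With 1% container overhead: ×1.01. → 14987.1 Mb.
At 100 Mbps: 14987.1 / 100 = 149.9 s ≈ 150 seconds.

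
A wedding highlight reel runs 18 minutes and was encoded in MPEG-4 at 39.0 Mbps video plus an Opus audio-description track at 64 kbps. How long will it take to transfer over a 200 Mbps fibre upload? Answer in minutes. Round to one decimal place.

18 min = 1080 s
Audio: 64 kbps = 0.064 Mbps.
Total bitrate: 39.064 Mbps.
File: 39.064 Mbps × 1080 s = 42189.1 Mb.
At 200 Mbps: 42189.1 / 200 = 210.9 s ≈ 3.52 minutes.

3.5 minutes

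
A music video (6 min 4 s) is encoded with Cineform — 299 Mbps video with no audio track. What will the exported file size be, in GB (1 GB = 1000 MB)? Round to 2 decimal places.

6 min 4 s = 364 s
Total bitrate: 299 Mbps.
Stream data: 299.000 Mbps × 364 s = 108836.0 Mb.
108,836 Mb ÷ 8 = 13,604 MB → 13.60 GB.

13.60 GB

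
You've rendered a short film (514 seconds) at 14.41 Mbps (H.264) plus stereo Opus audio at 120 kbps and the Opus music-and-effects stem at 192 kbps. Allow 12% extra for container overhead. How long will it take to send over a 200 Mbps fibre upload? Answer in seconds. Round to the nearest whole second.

Audio total: 120 + 192 = 312 kbps = 0.312 Mbps.
Total bitrate: 14.722 Mbps.
File: 14.722 Mbps × 514 s = 7567.1 Mb.
With 12% container overhead: ×1.12. → 8475.2 Mb.
At 200 Mbps: 8475.2 / 200 = 42.4 s ≈ 42.4 seconds.

42 seconds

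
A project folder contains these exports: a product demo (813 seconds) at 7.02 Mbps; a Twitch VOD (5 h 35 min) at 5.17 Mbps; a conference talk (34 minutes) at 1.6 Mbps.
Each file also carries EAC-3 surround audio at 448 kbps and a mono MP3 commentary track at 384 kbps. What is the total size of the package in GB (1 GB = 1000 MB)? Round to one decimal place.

Audio total: 448 + 384 = 832 kbps = 0.832 Mbps.
product demo: 7.852 Mbps × 813 s = 6383.7 Mb
Twitch VOD: 6.002 Mbps × 20100 s = 120640.2 Mb
conference talk: 2.432 Mbps × 2040 s = 4961.3 Mb
Total: 131985.2 Mb = 16498.1 MB.
= 16.50 GB.

16.5 GB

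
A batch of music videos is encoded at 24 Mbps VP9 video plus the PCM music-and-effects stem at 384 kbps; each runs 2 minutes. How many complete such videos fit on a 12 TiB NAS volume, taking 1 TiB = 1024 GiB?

36073

2 min = 120 s
Audio: 384 kbps = 0.384 Mbps.
Total bitrate: 24.384 Mbps.
Per item: 24.384 Mbps × 120 s = 2,926 Mb = 365.8 MB.
Capacity: 12 TiB = 105,553,116 Mb; 36073.22 items → 36073 complete.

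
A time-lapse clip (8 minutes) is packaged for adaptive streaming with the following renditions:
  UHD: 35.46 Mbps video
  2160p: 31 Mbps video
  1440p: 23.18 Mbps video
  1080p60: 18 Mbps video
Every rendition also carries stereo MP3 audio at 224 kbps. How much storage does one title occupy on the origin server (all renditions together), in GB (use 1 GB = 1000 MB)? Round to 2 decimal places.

8 min = 480 s
Audio: 224 kbps = 0.224 Mbps.
Sum of rendition bitrates: (35.46+0.224) + (31+0.224) + (23.18+0.224) + (18+0.224) = 108.536 Mbps.
× 480 s = 52,097 Mb = 6,512 MB = 6.512 GB.

6.51 GB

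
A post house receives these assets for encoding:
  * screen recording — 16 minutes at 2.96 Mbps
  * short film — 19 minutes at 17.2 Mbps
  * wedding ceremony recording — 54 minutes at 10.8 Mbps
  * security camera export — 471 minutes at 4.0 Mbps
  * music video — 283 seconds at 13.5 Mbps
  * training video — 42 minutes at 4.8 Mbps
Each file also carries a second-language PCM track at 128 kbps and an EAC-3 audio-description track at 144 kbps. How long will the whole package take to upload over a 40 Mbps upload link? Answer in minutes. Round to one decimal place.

Audio total: 128 + 144 = 272 kbps = 0.272 Mbps.
screen recording: 3.232 Mbps × 960 s = 3102.7 Mb
short film: 17.472 Mbps × 1140 s = 19918.1 Mb
wedding ceremony recording: 11.072 Mbps × 3240 s = 35873.3 Mb
security camera export: 4.272 Mbps × 28260 s = 120726.7 Mb
music video: 13.772 Mbps × 283 s = 3897.5 Mb
training video: 5.072 Mbps × 2520 s = 12781.4 Mb
Total: 196299.7 Mb = 24537.5 MB.
At 40 Mbps: 196299.7 / 40 = 4907 s ≈ 81.8 minutes.

81.8 minutes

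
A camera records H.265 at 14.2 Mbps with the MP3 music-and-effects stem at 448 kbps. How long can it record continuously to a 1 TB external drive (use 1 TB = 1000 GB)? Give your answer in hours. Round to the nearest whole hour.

152 hours

Audio: 448 kbps = 0.448 Mbps.
Total bitrate: 14.2 + 0.448 = 14.648 Mbps.
Capacity: 1 TB = 8,000,000 Mb.
Recording time: 8,000,000 / 14.648 = 546,150 s ≈ 152 hours.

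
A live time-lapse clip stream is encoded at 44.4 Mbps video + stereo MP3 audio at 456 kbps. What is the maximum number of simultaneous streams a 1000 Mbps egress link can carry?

22

Audio: 456 kbps = 0.456 Mbps.
Per-viewer media rate: 44.856 Mbps.
1000 Mbps = 1,000 Mbps; 1,000 / 44.856 = 22.29 → 22 viewers.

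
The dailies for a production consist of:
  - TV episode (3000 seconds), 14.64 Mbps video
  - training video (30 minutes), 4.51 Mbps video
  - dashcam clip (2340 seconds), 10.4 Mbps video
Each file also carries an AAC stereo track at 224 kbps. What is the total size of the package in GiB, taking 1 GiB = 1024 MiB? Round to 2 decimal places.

9.08 GiB

Audio: 224 kbps = 0.224 Mbps.
TV episode: 14.864 Mbps × 3000 s = 44592.0 Mb
training video: 4.734 Mbps × 1800 s = 8521.2 Mb
dashcam clip: 10.624 Mbps × 2340 s = 24860.2 Mb
Total: 77973.4 Mb = 9746.7 MB.
= 9.077 GiB.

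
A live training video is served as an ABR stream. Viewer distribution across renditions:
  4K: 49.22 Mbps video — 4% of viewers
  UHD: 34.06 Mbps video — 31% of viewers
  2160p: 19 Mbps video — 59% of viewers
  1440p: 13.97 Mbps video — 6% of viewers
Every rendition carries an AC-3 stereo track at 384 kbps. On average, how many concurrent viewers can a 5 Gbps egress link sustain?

200

Audio: 384 kbps = 0.384 Mbps.
Average per-viewer bitrate: 0.04×49.604 + 0.31×34.444 + 0.59×19.384 + 0.06×14.354 = 24.960 Mbps.
5 Gbps = 5,000 Mbps; 5,000 / 24.960 = 200.32 → 200.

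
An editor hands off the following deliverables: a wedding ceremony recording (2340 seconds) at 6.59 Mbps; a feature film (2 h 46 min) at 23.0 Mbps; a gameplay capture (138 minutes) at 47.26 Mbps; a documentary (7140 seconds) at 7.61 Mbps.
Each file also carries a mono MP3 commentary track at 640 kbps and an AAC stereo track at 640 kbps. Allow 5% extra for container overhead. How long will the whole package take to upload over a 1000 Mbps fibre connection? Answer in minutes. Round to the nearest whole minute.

Audio total: 640 + 640 = 1280 kbps = 1.280 Mbps.
wedding ceremony recording: 7.870 Mbps × 2340 s × 1.05 = 19336.6 Mb
feature film: 24.280 Mbps × 9960 s × 1.05 = 253920.2 Mb
gameplay capture: 48.540 Mbps × 8280 s × 1.05 = 422006.8 Mb
documentary: 8.890 Mbps × 7140 s × 1.05 = 66648.3 Mb
Total: 761911.9 Mb = 95239.0 MB.
At 1000 Mbps: 761911.9 / 1000 = 762 s ≈ 12.7 minutes.

13 minutes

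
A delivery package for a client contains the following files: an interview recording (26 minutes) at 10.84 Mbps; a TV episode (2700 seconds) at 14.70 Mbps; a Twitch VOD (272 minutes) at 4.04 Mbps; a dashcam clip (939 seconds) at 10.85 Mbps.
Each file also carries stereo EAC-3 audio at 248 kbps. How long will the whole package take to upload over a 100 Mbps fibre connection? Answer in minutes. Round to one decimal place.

Audio: 248 kbps = 0.248 Mbps.
interview recording: 11.088 Mbps × 1560 s = 17297.3 Mb
TV episode: 14.948 Mbps × 2700 s = 40359.6 Mb
Twitch VOD: 4.288 Mbps × 16320 s = 69980.2 Mb
dashcam clip: 11.098 Mbps × 939 s = 10421.0 Mb
Total: 138058.1 Mb = 17257.3 MB.
At 100 Mbps: 138058.1 / 100 = 1381 s ≈ 23 minutes.

23.0 minutes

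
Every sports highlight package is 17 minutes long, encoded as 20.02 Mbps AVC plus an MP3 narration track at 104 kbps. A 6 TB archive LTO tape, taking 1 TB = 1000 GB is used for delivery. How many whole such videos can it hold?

17 min = 1020 s
Audio: 104 kbps = 0.104 Mbps.
Total bitrate: 20.124 Mbps.
Per item: 20.124 Mbps × 1020 s = 20,526 Mb = 2,566 MB.
Capacity: 6 TB = 48,000,000 Mb; 2338.44 items → 2338 complete.

2338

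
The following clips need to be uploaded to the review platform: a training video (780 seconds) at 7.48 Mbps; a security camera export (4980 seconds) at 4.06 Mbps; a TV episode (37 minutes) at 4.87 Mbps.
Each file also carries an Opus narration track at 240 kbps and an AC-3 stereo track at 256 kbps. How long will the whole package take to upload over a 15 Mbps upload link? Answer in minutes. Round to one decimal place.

45.4 minutes

Audio total: 240 + 256 = 496 kbps = 0.496 Mbps.
training video: 7.976 Mbps × 780 s = 6221.3 Mb
security camera export: 4.556 Mbps × 4980 s = 22688.9 Mb
TV episode: 5.366 Mbps × 2220 s = 11912.5 Mb
Total: 40822.7 Mb = 5102.8 MB.
At 15 Mbps: 40822.7 / 15 = 2722 s ≈ 45.4 minutes.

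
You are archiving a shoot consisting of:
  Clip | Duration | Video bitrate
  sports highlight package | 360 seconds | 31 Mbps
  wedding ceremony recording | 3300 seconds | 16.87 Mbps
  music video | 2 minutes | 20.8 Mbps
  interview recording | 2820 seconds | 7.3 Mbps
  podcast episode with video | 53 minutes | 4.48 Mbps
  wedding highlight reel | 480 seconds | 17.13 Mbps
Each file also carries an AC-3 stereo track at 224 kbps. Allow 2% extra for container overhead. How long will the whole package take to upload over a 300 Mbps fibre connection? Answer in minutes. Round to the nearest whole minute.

Audio: 224 kbps = 0.224 Mbps.
sports highlight package: 31.224 Mbps × 360 s × 1.02 = 11465.5 Mb
wedding ceremony recording: 17.094 Mbps × 3300 s × 1.02 = 57538.4 Mb
music video: 21.024 Mbps × 120 s × 1.02 = 2573.3 Mb
interview recording: 7.524 Mbps × 2820 s × 1.02 = 21642.0 Mb
podcast episode with video: 4.704 Mbps × 3180 s × 1.02 = 15257.9 Mb
wedding highlight reel: 17.354 Mbps × 480 s × 1.02 = 8496.5 Mb
Total: 116973.6 Mb = 14621.7 MB.
At 300 Mbps: 116973.6 / 300 = 390 s ≈ 6.5 minutes.

6 minutes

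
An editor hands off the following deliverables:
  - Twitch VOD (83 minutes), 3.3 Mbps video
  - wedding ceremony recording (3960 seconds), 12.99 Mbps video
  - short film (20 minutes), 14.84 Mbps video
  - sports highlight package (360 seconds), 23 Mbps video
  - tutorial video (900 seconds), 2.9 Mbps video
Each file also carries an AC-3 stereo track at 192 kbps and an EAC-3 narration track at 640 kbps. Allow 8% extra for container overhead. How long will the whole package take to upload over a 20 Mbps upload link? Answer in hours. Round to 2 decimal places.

1.59 hours

Audio total: 192 + 640 = 832 kbps = 0.832 Mbps.
Twitch VOD: 4.132 Mbps × 4980 s × 1.08 = 22223.5 Mb
wedding ceremony recording: 13.822 Mbps × 3960 s × 1.08 = 59113.9 Mb
short film: 15.672 Mbps × 1200 s × 1.08 = 20310.9 Mb
sports highlight package: 23.832 Mbps × 360 s × 1.08 = 9265.9 Mb
tutorial video: 3.732 Mbps × 900 s × 1.08 = 3627.5 Mb
Total: 114541.8 Mb = 14317.7 MB.
At 20 Mbps: 114541.8 / 20 = 5727 s ≈ 1.59 hours.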